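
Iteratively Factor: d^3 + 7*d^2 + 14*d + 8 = (d + 2)*(d^2 + 5*d + 4) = (d + 1)*(d + 2)*(d + 4)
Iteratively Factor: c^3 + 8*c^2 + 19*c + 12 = (c + 1)*(c^2 + 7*c + 12) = (c + 1)*(c + 4)*(c + 3)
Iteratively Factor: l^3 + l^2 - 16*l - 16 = (l + 1)*(l^2 - 16) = (l + 1)*(l + 4)*(l - 4)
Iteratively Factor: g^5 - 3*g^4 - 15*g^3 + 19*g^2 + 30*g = (g)*(g^4 - 3*g^3 - 15*g^2 + 19*g + 30) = g*(g - 2)*(g^3 - g^2 - 17*g - 15) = g*(g - 2)*(g + 3)*(g^2 - 4*g - 5) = g*(g - 2)*(g + 1)*(g + 3)*(g - 5)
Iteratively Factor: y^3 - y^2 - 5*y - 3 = (y + 1)*(y^2 - 2*y - 3) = (y + 1)^2*(y - 3)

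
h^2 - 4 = (h - 2)*(h + 2)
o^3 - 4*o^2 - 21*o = o*(o - 7)*(o + 3)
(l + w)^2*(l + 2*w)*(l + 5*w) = l^4 + 9*l^3*w + 25*l^2*w^2 + 27*l*w^3 + 10*w^4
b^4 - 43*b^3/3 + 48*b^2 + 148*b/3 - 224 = (b - 8)*(b - 6)*(b - 7/3)*(b + 2)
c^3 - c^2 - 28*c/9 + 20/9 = (c - 2)*(c - 2/3)*(c + 5/3)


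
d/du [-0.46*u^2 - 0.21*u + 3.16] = -0.92*u - 0.21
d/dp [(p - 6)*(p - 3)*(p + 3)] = 3*p^2 - 12*p - 9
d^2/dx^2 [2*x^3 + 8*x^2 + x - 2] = 12*x + 16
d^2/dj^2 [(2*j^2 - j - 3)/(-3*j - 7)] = -184/(27*j^3 + 189*j^2 + 441*j + 343)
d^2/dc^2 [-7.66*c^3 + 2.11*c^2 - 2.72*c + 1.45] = 4.22 - 45.96*c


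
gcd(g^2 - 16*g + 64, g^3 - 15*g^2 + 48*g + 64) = g^2 - 16*g + 64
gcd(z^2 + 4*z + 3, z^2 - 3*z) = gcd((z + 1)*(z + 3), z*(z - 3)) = 1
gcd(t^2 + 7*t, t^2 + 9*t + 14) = t + 7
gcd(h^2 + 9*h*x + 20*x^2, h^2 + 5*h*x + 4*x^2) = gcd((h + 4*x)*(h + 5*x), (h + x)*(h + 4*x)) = h + 4*x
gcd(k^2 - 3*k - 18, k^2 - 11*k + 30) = k - 6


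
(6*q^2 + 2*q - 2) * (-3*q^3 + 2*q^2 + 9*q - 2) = -18*q^5 + 6*q^4 + 64*q^3 + 2*q^2 - 22*q + 4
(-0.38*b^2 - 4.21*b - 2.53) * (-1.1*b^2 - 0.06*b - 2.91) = 0.418*b^4 + 4.6538*b^3 + 4.1414*b^2 + 12.4029*b + 7.3623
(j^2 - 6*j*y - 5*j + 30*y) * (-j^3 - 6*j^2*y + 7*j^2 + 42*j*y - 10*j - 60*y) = -j^5 + 12*j^4 + 36*j^3*y^2 - 45*j^3 - 432*j^2*y^2 + 50*j^2 + 1620*j*y^2 - 1800*y^2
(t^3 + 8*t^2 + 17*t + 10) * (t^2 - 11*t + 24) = t^5 - 3*t^4 - 47*t^3 + 15*t^2 + 298*t + 240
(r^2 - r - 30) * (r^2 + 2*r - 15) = r^4 + r^3 - 47*r^2 - 45*r + 450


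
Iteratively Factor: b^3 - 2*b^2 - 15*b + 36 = (b - 3)*(b^2 + b - 12) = (b - 3)*(b + 4)*(b - 3)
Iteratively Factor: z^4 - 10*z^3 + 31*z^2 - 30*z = (z - 5)*(z^3 - 5*z^2 + 6*z) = z*(z - 5)*(z^2 - 5*z + 6) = z*(z - 5)*(z - 3)*(z - 2)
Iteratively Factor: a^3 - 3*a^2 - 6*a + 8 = (a - 1)*(a^2 - 2*a - 8) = (a - 1)*(a + 2)*(a - 4)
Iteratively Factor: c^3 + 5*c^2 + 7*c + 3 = (c + 1)*(c^2 + 4*c + 3) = (c + 1)^2*(c + 3)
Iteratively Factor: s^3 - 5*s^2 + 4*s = (s - 1)*(s^2 - 4*s) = s*(s - 1)*(s - 4)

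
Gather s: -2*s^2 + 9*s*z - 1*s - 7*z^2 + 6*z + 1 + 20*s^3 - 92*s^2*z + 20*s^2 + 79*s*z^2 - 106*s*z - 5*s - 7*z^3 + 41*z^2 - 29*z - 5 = 20*s^3 + s^2*(18 - 92*z) + s*(79*z^2 - 97*z - 6) - 7*z^3 + 34*z^2 - 23*z - 4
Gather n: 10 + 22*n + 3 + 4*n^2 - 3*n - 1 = 4*n^2 + 19*n + 12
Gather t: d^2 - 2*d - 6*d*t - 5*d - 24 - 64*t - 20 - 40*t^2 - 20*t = d^2 - 7*d - 40*t^2 + t*(-6*d - 84) - 44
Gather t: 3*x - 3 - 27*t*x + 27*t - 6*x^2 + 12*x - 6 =t*(27 - 27*x) - 6*x^2 + 15*x - 9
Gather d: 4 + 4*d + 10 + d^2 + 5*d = d^2 + 9*d + 14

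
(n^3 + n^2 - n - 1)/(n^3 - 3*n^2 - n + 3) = (n + 1)/(n - 3)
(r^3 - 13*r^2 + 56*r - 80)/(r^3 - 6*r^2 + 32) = (r - 5)/(r + 2)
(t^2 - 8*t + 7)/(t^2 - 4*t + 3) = (t - 7)/(t - 3)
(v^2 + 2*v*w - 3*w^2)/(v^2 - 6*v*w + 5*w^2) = (v + 3*w)/(v - 5*w)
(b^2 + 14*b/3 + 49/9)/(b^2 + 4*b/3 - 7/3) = (b + 7/3)/(b - 1)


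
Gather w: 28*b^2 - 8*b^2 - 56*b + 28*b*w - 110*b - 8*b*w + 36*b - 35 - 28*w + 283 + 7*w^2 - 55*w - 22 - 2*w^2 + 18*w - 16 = 20*b^2 - 130*b + 5*w^2 + w*(20*b - 65) + 210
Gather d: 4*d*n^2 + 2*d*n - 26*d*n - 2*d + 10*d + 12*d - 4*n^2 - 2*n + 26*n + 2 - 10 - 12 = d*(4*n^2 - 24*n + 20) - 4*n^2 + 24*n - 20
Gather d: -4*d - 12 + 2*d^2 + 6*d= 2*d^2 + 2*d - 12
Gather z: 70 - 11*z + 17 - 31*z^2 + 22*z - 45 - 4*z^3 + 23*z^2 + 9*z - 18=-4*z^3 - 8*z^2 + 20*z + 24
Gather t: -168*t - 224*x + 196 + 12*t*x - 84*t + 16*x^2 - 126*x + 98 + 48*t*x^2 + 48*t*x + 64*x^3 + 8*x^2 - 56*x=t*(48*x^2 + 60*x - 252) + 64*x^3 + 24*x^2 - 406*x + 294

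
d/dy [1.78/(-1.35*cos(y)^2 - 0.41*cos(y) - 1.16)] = -(4.806*cos(y) + 0.7298)*sin(y)/(1.35*cos(y)^2 + 0.41*cos(y) + 1.16)^2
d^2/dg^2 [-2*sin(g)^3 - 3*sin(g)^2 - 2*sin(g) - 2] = 18*sin(g)^3 + 12*sin(g)^2 - 10*sin(g) - 6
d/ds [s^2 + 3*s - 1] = 2*s + 3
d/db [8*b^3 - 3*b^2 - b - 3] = 24*b^2 - 6*b - 1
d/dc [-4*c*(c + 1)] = -8*c - 4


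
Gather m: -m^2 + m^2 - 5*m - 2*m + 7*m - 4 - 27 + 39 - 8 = 0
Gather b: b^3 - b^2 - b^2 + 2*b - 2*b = b^3 - 2*b^2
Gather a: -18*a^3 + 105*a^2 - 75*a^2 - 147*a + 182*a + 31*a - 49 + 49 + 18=-18*a^3 + 30*a^2 + 66*a + 18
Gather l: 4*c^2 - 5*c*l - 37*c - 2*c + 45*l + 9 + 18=4*c^2 - 39*c + l*(45 - 5*c) + 27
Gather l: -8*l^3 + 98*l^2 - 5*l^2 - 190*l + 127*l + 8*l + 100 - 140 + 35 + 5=-8*l^3 + 93*l^2 - 55*l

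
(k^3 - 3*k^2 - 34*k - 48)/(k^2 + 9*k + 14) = (k^2 - 5*k - 24)/(k + 7)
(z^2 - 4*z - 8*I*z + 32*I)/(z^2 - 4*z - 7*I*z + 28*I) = (z - 8*I)/(z - 7*I)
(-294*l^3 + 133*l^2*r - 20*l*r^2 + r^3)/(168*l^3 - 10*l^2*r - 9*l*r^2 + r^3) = (-7*l + r)/(4*l + r)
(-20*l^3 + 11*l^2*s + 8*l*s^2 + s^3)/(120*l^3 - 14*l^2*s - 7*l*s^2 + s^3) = (-5*l^2 + 4*l*s + s^2)/(30*l^2 - 11*l*s + s^2)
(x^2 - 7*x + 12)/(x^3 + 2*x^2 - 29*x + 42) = (x - 4)/(x^2 + 5*x - 14)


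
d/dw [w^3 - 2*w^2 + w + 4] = 3*w^2 - 4*w + 1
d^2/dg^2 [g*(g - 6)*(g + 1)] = 6*g - 10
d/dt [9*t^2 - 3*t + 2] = 18*t - 3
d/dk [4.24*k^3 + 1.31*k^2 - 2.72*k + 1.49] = 12.72*k^2 + 2.62*k - 2.72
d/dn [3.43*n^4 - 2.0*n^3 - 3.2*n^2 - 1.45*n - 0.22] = 13.72*n^3 - 6.0*n^2 - 6.4*n - 1.45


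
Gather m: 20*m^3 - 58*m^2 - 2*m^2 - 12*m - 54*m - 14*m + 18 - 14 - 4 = 20*m^3 - 60*m^2 - 80*m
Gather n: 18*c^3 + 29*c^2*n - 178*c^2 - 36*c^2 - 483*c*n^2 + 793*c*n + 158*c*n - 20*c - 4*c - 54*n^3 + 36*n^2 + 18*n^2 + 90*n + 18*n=18*c^3 - 214*c^2 - 24*c - 54*n^3 + n^2*(54 - 483*c) + n*(29*c^2 + 951*c + 108)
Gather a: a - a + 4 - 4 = 0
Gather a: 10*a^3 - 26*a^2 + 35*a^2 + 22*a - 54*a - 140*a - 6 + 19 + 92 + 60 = 10*a^3 + 9*a^2 - 172*a + 165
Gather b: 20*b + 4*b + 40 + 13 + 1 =24*b + 54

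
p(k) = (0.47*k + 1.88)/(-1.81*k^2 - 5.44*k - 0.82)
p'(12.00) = 0.00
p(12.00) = -0.02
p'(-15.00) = 0.00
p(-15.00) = 0.02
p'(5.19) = 0.01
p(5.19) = -0.06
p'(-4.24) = -0.04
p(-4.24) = 0.01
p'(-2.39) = -0.46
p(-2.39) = 0.41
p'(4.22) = 0.02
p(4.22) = -0.07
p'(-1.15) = 0.34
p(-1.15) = 0.44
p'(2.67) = 0.04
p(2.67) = -0.11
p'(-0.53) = 2.68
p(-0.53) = 1.05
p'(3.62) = 0.02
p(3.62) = -0.08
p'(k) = (0.47*k + 1.88)*(3.62*k + 5.44)/(-1.81*k^2 - 5.44*k - 0.82)^2 + 0.47/(-1.81*k^2 - 5.44*k - 0.82) = (0.8507*k^2 + 6.8056*k + 9.8418)/(3.2761*k^4 + 19.6928*k^3 + 32.562*k^2 + 8.9216*k + 0.6724)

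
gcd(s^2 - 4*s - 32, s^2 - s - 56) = s - 8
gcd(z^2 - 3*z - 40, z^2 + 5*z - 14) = 1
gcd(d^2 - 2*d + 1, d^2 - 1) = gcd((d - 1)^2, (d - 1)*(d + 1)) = d - 1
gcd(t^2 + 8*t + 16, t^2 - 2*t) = 1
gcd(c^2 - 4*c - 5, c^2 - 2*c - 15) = c - 5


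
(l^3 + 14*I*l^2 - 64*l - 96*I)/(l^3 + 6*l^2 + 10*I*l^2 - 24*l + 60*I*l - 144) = (l + 4*I)/(l + 6)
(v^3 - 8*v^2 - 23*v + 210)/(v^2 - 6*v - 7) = (v^2 - v - 30)/(v + 1)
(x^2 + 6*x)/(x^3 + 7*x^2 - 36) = x/(x^2 + x - 6)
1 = 1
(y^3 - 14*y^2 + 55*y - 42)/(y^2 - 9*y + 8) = (y^2 - 13*y + 42)/(y - 8)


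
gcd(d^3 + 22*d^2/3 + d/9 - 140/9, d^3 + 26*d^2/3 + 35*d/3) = d^2 + 26*d/3 + 35/3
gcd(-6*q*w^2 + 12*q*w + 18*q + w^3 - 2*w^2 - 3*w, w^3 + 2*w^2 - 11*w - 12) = w^2 - 2*w - 3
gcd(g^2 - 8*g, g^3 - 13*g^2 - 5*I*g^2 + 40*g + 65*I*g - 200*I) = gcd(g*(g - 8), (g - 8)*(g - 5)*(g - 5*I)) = g - 8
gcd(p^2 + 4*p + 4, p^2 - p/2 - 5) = p + 2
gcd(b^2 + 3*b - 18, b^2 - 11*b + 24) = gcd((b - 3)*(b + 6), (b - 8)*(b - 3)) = b - 3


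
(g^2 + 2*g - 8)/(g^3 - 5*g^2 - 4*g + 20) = (g + 4)/(g^2 - 3*g - 10)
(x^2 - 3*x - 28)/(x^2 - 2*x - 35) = (x + 4)/(x + 5)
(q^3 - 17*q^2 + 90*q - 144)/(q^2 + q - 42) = (q^2 - 11*q + 24)/(q + 7)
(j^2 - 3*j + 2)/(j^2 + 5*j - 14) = (j - 1)/(j + 7)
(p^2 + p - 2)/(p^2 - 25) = (p^2 + p - 2)/(p^2 - 25)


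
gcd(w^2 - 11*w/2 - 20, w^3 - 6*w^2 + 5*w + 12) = 1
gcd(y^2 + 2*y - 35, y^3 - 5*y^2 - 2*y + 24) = 1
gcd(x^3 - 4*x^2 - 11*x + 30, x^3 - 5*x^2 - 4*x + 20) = x^2 - 7*x + 10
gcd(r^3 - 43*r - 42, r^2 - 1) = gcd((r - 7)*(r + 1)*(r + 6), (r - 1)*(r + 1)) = r + 1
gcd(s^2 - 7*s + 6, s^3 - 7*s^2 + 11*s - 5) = s - 1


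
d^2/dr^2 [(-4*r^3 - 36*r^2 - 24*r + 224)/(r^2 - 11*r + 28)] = 528*(-3*r^3 + 28*r^2 - 56*r - 56)/(r^6 - 33*r^5 + 447*r^4 - 3179*r^3 + 12516*r^2 - 25872*r + 21952)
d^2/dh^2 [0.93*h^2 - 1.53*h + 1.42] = 1.86000000000000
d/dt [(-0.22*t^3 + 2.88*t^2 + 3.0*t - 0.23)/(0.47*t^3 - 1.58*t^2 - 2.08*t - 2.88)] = (-1.006*t^4 - 1.9048*t^3 + 0.9747*t^2 - 17.3156*t - 9.1184)/(0.2209*t^6 - 1.4852*t^5 + 0.5412*t^4 + 3.8656*t^3 + 13.4272*t^2 + 11.9808*t + 8.2944)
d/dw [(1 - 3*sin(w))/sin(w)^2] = (3*sin(w) - 2)*cos(w)/sin(w)^3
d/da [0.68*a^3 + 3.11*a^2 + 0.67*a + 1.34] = 2.04*a^2 + 6.22*a + 0.67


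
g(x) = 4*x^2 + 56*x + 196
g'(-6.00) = 8.00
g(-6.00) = 4.00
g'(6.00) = 104.00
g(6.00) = 676.00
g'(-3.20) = 30.40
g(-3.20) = 57.76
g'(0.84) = 62.72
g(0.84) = 245.86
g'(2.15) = 73.20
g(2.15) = 334.89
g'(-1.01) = 47.92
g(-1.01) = 143.52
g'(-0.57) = 51.44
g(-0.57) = 165.38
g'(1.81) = 70.48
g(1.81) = 310.46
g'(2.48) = 75.84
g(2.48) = 359.48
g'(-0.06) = 55.52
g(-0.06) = 192.65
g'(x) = 8*x + 56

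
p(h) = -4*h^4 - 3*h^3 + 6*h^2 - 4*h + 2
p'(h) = -16*h^3 - 9*h^2 + 12*h - 4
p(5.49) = -3969.23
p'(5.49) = -2856.89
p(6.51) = -7781.73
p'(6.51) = -4721.61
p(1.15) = -6.22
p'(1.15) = -26.44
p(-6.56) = -6274.22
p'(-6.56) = 4046.78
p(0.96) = -2.36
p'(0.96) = -14.93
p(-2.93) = -154.11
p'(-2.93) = 286.04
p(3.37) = -574.07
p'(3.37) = -678.14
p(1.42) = -16.43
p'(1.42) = -50.92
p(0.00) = 2.00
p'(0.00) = -4.00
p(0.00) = 2.00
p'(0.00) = -4.00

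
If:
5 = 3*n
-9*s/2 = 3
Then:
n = 5/3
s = -2/3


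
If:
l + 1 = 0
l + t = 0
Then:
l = -1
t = 1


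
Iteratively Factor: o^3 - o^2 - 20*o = (o)*(o^2 - o - 20) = o*(o - 5)*(o + 4)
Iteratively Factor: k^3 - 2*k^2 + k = (k - 1)*(k^2 - k) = (k - 1)^2*(k)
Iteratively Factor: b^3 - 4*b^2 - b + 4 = (b - 1)*(b^2 - 3*b - 4) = (b - 4)*(b - 1)*(b + 1)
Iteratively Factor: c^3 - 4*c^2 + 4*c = (c)*(c^2 - 4*c + 4) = c*(c - 2)*(c - 2)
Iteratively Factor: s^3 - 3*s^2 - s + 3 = (s - 3)*(s^2 - 1) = (s - 3)*(s + 1)*(s - 1)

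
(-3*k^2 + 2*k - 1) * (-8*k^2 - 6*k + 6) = 24*k^4 + 2*k^3 - 22*k^2 + 18*k - 6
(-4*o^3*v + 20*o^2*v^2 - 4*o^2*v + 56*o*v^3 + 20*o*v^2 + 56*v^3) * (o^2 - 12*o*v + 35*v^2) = -4*o^5*v + 68*o^4*v^2 - 4*o^4*v - 324*o^3*v^3 + 68*o^3*v^2 + 28*o^2*v^4 - 324*o^2*v^3 + 1960*o*v^5 + 28*o*v^4 + 1960*v^5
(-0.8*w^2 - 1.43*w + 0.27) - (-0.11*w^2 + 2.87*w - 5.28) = -0.69*w^2 - 4.3*w + 5.55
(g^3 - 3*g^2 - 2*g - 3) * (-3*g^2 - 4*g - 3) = -3*g^5 + 5*g^4 + 15*g^3 + 26*g^2 + 18*g + 9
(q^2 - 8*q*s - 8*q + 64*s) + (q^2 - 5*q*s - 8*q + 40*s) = 2*q^2 - 13*q*s - 16*q + 104*s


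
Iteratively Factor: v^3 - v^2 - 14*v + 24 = (v - 2)*(v^2 + v - 12) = (v - 2)*(v + 4)*(v - 3)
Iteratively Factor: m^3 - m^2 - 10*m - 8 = (m - 4)*(m^2 + 3*m + 2) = (m - 4)*(m + 2)*(m + 1)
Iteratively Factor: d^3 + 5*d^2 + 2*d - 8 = (d + 2)*(d^2 + 3*d - 4) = (d + 2)*(d + 4)*(d - 1)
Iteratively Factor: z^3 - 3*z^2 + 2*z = (z)*(z^2 - 3*z + 2) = z*(z - 2)*(z - 1)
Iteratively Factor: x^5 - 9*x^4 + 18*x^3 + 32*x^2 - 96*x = (x - 4)*(x^4 - 5*x^3 - 2*x^2 + 24*x) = (x - 4)^2*(x^3 - x^2 - 6*x) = (x - 4)^2*(x - 3)*(x^2 + 2*x) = (x - 4)^2*(x - 3)*(x + 2)*(x)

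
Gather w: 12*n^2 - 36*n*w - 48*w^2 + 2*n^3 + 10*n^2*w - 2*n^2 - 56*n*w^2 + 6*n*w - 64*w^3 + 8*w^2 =2*n^3 + 10*n^2 - 64*w^3 + w^2*(-56*n - 40) + w*(10*n^2 - 30*n)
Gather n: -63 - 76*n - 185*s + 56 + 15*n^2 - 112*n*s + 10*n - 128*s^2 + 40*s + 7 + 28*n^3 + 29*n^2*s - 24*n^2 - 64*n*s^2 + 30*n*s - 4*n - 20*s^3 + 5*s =28*n^3 + n^2*(29*s - 9) + n*(-64*s^2 - 82*s - 70) - 20*s^3 - 128*s^2 - 140*s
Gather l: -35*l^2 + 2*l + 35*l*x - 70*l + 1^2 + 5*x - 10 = -35*l^2 + l*(35*x - 68) + 5*x - 9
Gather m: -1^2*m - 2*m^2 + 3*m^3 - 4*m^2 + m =3*m^3 - 6*m^2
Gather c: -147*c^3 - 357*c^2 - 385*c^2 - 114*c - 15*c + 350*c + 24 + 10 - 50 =-147*c^3 - 742*c^2 + 221*c - 16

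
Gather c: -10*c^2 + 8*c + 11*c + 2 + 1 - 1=-10*c^2 + 19*c + 2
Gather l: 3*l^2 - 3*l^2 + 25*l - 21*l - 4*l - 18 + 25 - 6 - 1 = 0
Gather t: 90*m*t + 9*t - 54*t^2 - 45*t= -54*t^2 + t*(90*m - 36)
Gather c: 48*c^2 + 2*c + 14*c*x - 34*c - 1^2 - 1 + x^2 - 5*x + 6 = 48*c^2 + c*(14*x - 32) + x^2 - 5*x + 4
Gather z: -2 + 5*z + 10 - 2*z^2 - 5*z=8 - 2*z^2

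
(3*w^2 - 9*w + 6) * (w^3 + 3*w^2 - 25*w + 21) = 3*w^5 - 96*w^3 + 306*w^2 - 339*w + 126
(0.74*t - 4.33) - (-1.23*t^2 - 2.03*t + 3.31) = 1.23*t^2 + 2.77*t - 7.64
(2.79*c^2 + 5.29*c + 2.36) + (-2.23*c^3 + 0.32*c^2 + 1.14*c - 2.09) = -2.23*c^3 + 3.11*c^2 + 6.43*c + 0.27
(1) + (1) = 2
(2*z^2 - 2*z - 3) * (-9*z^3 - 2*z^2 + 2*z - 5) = -18*z^5 + 14*z^4 + 35*z^3 - 8*z^2 + 4*z + 15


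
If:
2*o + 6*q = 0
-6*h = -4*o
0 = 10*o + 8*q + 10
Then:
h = -10/11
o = -15/11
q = 5/11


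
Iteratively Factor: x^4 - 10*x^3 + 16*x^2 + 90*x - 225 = (x - 5)*(x^3 - 5*x^2 - 9*x + 45) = (x - 5)^2*(x^2 - 9) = (x - 5)^2*(x + 3)*(x - 3)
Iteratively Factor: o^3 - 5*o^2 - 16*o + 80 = (o + 4)*(o^2 - 9*o + 20) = (o - 4)*(o + 4)*(o - 5)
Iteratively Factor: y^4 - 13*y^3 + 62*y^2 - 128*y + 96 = (y - 2)*(y^3 - 11*y^2 + 40*y - 48) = (y - 4)*(y - 2)*(y^2 - 7*y + 12) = (y - 4)*(y - 3)*(y - 2)*(y - 4)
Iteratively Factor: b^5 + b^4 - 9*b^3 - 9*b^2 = (b + 3)*(b^4 - 2*b^3 - 3*b^2) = (b + 1)*(b + 3)*(b^3 - 3*b^2) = b*(b + 1)*(b + 3)*(b^2 - 3*b) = b*(b - 3)*(b + 1)*(b + 3)*(b)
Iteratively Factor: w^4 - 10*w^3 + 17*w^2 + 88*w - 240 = (w + 3)*(w^3 - 13*w^2 + 56*w - 80) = (w - 5)*(w + 3)*(w^2 - 8*w + 16) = (w - 5)*(w - 4)*(w + 3)*(w - 4)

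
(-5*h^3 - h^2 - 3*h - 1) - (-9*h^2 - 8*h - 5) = -5*h^3 + 8*h^2 + 5*h + 4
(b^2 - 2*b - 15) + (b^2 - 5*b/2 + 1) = 2*b^2 - 9*b/2 - 14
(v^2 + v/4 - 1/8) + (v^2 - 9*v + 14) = 2*v^2 - 35*v/4 + 111/8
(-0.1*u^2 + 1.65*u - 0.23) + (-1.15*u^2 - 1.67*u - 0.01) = -1.25*u^2 - 0.02*u - 0.24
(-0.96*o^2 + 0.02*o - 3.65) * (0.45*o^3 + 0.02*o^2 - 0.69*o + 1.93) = -0.432*o^5 - 0.0102*o^4 - 0.9797*o^3 - 1.9396*o^2 + 2.5571*o - 7.0445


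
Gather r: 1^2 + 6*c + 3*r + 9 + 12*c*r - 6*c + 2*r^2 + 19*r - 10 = 2*r^2 + r*(12*c + 22)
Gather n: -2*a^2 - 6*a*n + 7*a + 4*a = -2*a^2 - 6*a*n + 11*a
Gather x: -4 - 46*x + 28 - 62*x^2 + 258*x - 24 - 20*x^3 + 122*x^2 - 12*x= -20*x^3 + 60*x^2 + 200*x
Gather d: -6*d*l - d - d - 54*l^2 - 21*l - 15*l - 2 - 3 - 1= d*(-6*l - 2) - 54*l^2 - 36*l - 6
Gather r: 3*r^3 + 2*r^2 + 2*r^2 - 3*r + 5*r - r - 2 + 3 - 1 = 3*r^3 + 4*r^2 + r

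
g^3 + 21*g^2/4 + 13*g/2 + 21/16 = (g + 1/4)*(g + 3/2)*(g + 7/2)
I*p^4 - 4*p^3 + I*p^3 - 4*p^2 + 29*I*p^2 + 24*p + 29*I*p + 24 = (p - 3*I)*(p - I)*(p + 8*I)*(I*p + I)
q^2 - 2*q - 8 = (q - 4)*(q + 2)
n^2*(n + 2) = n^3 + 2*n^2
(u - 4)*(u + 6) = u^2 + 2*u - 24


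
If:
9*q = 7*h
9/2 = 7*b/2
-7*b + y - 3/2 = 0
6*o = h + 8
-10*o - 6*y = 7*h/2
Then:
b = 9/7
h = -458/31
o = -35/31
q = -3206/279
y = 21/2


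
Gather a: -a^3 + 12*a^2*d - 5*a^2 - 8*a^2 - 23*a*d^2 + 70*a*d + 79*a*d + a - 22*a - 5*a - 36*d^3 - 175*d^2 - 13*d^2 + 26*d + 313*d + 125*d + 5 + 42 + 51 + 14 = -a^3 + a^2*(12*d - 13) + a*(-23*d^2 + 149*d - 26) - 36*d^3 - 188*d^2 + 464*d + 112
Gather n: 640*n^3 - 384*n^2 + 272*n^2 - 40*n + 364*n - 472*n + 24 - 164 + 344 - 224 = 640*n^3 - 112*n^2 - 148*n - 20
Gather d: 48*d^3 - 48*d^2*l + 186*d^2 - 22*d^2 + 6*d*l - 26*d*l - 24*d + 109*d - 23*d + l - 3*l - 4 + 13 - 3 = 48*d^3 + d^2*(164 - 48*l) + d*(62 - 20*l) - 2*l + 6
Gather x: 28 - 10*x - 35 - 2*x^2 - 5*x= -2*x^2 - 15*x - 7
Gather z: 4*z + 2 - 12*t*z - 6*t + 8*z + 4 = -6*t + z*(12 - 12*t) + 6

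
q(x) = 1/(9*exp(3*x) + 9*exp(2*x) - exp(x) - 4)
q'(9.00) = 0.00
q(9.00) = 0.00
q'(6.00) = 0.00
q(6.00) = 0.00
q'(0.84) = -0.02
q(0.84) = 0.01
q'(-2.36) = -0.01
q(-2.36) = -0.25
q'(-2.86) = -0.00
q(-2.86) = -0.25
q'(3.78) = -0.00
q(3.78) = 0.00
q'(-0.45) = -7.45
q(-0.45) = 0.74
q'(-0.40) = -3.58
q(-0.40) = 0.48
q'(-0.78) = -2.05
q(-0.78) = -0.59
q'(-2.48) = -0.00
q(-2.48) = -0.25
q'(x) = (-27*exp(3*x) - 18*exp(2*x) + exp(x))/(9*exp(3*x) + 9*exp(2*x) - exp(x) - 4)^2 = (-27*exp(2*x) - 18*exp(x) + 1)*exp(x)/(9*exp(3*x) + 9*exp(2*x) - exp(x) - 4)^2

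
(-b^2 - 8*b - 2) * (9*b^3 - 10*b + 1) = -9*b^5 - 72*b^4 - 8*b^3 + 79*b^2 + 12*b - 2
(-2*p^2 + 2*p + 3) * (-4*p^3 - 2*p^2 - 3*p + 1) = 8*p^5 - 4*p^4 - 10*p^3 - 14*p^2 - 7*p + 3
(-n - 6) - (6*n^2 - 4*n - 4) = -6*n^2 + 3*n - 2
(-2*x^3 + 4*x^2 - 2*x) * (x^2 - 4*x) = -2*x^5 + 12*x^4 - 18*x^3 + 8*x^2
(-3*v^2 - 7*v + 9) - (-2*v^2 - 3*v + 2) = -v^2 - 4*v + 7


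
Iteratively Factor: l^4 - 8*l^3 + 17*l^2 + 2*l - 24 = (l - 3)*(l^3 - 5*l^2 + 2*l + 8) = (l - 4)*(l - 3)*(l^2 - l - 2) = (l - 4)*(l - 3)*(l - 2)*(l + 1)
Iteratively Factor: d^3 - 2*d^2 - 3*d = (d + 1)*(d^2 - 3*d) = d*(d + 1)*(d - 3)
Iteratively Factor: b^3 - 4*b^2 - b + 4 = (b + 1)*(b^2 - 5*b + 4) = (b - 1)*(b + 1)*(b - 4)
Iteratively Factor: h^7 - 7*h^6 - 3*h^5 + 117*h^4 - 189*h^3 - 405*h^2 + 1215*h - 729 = (h - 3)*(h^6 - 4*h^5 - 15*h^4 + 72*h^3 + 27*h^2 - 324*h + 243) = (h - 3)^2*(h^5 - h^4 - 18*h^3 + 18*h^2 + 81*h - 81) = (h - 3)^3*(h^4 + 2*h^3 - 12*h^2 - 18*h + 27) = (h - 3)^3*(h + 3)*(h^3 - h^2 - 9*h + 9) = (h - 3)^4*(h + 3)*(h^2 + 2*h - 3) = (h - 3)^4*(h - 1)*(h + 3)*(h + 3)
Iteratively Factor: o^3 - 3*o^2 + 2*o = (o - 1)*(o^2 - 2*o) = (o - 2)*(o - 1)*(o)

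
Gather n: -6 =-6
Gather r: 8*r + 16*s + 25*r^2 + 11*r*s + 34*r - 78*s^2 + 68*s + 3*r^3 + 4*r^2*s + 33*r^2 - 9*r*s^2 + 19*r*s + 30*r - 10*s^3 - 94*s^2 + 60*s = 3*r^3 + r^2*(4*s + 58) + r*(-9*s^2 + 30*s + 72) - 10*s^3 - 172*s^2 + 144*s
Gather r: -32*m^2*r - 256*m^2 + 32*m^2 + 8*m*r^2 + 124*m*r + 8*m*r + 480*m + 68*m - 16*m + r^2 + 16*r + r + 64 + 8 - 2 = -224*m^2 + 532*m + r^2*(8*m + 1) + r*(-32*m^2 + 132*m + 17) + 70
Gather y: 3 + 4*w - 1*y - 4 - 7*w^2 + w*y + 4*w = -7*w^2 + 8*w + y*(w - 1) - 1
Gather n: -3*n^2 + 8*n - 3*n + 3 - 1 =-3*n^2 + 5*n + 2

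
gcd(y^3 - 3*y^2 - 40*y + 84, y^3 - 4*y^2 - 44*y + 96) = y^2 + 4*y - 12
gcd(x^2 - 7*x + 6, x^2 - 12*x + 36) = x - 6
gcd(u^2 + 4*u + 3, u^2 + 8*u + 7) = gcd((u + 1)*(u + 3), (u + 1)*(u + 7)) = u + 1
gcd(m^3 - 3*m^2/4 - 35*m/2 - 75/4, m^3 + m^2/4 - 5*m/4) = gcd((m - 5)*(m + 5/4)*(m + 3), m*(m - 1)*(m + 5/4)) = m + 5/4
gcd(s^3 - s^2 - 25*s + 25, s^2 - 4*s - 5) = s - 5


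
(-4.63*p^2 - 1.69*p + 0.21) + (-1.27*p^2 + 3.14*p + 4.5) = -5.9*p^2 + 1.45*p + 4.71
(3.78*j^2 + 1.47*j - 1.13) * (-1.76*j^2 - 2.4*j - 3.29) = -6.6528*j^4 - 11.6592*j^3 - 13.9754*j^2 - 2.1243*j + 3.7177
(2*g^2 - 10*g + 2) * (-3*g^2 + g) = -6*g^4 + 32*g^3 - 16*g^2 + 2*g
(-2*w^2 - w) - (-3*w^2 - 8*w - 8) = w^2 + 7*w + 8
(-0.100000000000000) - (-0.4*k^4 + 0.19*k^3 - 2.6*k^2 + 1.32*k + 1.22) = 0.4*k^4 - 0.19*k^3 + 2.6*k^2 - 1.32*k - 1.32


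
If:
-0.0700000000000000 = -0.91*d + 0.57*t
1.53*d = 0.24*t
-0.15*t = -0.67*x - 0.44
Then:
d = -0.03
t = -0.16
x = -0.69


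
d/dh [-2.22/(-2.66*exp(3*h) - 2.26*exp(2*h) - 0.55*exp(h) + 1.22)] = (-17.7156*exp(2*h) - 10.0344*exp(h) - 1.221)*exp(h)/(2.66*exp(3*h) + 2.26*exp(2*h) + 0.55*exp(h) - 1.22)^2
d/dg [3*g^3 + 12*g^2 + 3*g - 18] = 9*g^2 + 24*g + 3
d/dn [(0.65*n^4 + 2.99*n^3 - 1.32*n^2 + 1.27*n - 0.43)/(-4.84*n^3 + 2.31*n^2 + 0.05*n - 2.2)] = (-3.146*n^6 + 3.003*n^5 + 0.615600000000001*n^4 + 6.8726*n^3 - 28.9773*n^2 + 7.7946*n - 2.7725)/(23.4256*n^6 - 22.3608*n^5 + 4.8521*n^4 + 21.527*n^3 - 10.1615*n^2 - 0.22*n + 4.84)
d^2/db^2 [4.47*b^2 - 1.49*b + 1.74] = 8.94000000000000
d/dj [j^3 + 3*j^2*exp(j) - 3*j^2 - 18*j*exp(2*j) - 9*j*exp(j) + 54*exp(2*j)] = 3*j^2*exp(j) + 3*j^2 - 36*j*exp(2*j) - 3*j*exp(j) - 6*j + 90*exp(2*j) - 9*exp(j)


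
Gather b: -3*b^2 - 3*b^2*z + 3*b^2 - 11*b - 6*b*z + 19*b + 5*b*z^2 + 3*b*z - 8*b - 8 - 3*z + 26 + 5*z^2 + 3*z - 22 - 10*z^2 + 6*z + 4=-3*b^2*z + b*(5*z^2 - 3*z) - 5*z^2 + 6*z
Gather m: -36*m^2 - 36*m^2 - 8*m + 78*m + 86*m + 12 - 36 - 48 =-72*m^2 + 156*m - 72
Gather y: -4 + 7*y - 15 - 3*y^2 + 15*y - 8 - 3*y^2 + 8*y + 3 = -6*y^2 + 30*y - 24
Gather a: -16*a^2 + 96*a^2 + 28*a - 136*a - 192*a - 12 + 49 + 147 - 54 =80*a^2 - 300*a + 130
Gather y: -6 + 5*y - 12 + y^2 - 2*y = y^2 + 3*y - 18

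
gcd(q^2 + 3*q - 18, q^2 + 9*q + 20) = 1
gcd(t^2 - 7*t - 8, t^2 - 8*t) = t - 8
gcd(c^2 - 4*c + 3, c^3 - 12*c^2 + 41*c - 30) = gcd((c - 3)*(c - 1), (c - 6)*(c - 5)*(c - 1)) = c - 1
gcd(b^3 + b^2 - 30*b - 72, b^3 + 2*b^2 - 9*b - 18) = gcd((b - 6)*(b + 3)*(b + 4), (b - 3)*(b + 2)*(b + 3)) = b + 3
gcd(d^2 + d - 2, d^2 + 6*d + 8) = d + 2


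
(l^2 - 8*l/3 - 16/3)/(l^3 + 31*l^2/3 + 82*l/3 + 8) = (3*l^2 - 8*l - 16)/(3*l^3 + 31*l^2 + 82*l + 24)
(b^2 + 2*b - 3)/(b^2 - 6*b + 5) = (b + 3)/(b - 5)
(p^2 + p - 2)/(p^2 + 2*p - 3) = (p + 2)/(p + 3)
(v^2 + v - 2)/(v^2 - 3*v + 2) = (v + 2)/(v - 2)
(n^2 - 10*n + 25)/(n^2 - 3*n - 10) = (n - 5)/(n + 2)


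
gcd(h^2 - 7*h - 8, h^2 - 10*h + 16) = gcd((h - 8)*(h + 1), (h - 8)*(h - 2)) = h - 8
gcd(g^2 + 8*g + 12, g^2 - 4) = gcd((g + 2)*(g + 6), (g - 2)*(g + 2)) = g + 2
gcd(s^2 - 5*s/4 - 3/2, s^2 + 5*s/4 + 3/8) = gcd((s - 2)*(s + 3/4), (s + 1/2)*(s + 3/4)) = s + 3/4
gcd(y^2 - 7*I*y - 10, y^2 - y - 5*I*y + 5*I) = y - 5*I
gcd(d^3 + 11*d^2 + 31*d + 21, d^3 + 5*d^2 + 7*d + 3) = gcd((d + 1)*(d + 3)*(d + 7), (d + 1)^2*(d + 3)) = d^2 + 4*d + 3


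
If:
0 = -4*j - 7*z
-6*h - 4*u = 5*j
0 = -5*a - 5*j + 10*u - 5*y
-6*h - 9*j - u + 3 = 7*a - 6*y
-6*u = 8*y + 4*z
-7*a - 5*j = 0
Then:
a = 33/37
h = 449/370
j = -231/185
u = -48/185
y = -6/37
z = 132/185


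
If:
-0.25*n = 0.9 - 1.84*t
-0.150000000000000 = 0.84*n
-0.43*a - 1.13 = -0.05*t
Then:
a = -2.57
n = -0.18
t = 0.46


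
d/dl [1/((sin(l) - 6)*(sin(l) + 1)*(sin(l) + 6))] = (-3*sin(l)^2 - 2*sin(l) + 36)*cos(l)/((sin(l) - 6)^2*(sin(l) + 1)^2*(sin(l) + 6)^2)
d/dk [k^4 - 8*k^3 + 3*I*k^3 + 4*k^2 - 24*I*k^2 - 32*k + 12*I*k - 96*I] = 4*k^3 + k^2*(-24 + 9*I) + k*(8 - 48*I) - 32 + 12*I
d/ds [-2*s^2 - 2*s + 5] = -4*s - 2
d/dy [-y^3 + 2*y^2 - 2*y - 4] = -3*y^2 + 4*y - 2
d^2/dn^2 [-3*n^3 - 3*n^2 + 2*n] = -18*n - 6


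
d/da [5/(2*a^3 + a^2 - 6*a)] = 10*(-3*a^2 - a + 3)/(a^2*(2*a^2 + a - 6)^2)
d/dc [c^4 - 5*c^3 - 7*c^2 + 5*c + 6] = 4*c^3 - 15*c^2 - 14*c + 5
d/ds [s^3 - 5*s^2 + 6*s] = 3*s^2 - 10*s + 6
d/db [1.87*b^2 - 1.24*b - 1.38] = 3.74*b - 1.24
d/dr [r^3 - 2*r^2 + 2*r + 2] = 3*r^2 - 4*r + 2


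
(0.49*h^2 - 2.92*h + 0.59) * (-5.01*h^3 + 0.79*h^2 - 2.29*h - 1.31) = -2.4549*h^5 + 15.0163*h^4 - 6.3848*h^3 + 6.511*h^2 + 2.4741*h - 0.7729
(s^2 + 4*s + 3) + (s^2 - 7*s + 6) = 2*s^2 - 3*s + 9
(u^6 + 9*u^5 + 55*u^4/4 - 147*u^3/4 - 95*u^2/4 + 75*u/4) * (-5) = -5*u^6 - 45*u^5 - 275*u^4/4 + 735*u^3/4 + 475*u^2/4 - 375*u/4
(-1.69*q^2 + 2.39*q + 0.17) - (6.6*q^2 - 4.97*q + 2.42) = -8.29*q^2 + 7.36*q - 2.25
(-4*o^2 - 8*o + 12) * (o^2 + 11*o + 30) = -4*o^4 - 52*o^3 - 196*o^2 - 108*o + 360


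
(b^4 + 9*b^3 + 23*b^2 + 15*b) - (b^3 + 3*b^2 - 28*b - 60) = b^4 + 8*b^3 + 20*b^2 + 43*b + 60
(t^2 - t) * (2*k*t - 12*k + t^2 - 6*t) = 2*k*t^3 - 14*k*t^2 + 12*k*t + t^4 - 7*t^3 + 6*t^2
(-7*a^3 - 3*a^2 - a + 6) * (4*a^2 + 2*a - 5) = -28*a^5 - 26*a^4 + 25*a^3 + 37*a^2 + 17*a - 30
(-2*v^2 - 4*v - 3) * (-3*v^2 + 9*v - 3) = 6*v^4 - 6*v^3 - 21*v^2 - 15*v + 9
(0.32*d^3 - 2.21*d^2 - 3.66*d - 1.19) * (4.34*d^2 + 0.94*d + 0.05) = 1.3888*d^5 - 9.2906*d^4 - 17.9458*d^3 - 8.7155*d^2 - 1.3016*d - 0.0595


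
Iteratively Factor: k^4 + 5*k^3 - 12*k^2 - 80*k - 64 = (k + 4)*(k^3 + k^2 - 16*k - 16) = (k + 1)*(k + 4)*(k^2 - 16) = (k + 1)*(k + 4)^2*(k - 4)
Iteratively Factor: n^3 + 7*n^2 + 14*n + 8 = (n + 2)*(n^2 + 5*n + 4) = (n + 2)*(n + 4)*(n + 1)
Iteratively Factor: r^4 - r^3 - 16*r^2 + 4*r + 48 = (r + 2)*(r^3 - 3*r^2 - 10*r + 24) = (r + 2)*(r + 3)*(r^2 - 6*r + 8) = (r - 2)*(r + 2)*(r + 3)*(r - 4)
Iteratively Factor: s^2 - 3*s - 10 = (s + 2)*(s - 5)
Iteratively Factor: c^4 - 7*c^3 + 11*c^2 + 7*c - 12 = (c - 3)*(c^3 - 4*c^2 - c + 4) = (c - 4)*(c - 3)*(c^2 - 1) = (c - 4)*(c - 3)*(c - 1)*(c + 1)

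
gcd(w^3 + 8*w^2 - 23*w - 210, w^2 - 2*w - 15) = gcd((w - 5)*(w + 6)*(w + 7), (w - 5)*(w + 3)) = w - 5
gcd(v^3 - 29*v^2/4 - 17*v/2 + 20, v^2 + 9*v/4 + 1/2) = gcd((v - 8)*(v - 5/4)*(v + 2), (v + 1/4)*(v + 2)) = v + 2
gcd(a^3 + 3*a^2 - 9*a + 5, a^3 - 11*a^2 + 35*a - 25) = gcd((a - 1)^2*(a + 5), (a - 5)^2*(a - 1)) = a - 1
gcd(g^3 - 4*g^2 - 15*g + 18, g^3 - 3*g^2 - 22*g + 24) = g^2 - 7*g + 6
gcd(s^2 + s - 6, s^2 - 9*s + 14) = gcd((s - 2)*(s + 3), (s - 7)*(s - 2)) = s - 2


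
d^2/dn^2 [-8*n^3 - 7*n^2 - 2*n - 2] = -48*n - 14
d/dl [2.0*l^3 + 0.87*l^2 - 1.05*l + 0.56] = 6.0*l^2 + 1.74*l - 1.05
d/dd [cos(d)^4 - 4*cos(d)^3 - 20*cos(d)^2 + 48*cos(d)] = 4*(-cos(d)^3 + 3*cos(d)^2 + 10*cos(d) - 12)*sin(d)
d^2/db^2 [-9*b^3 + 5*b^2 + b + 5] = 10 - 54*b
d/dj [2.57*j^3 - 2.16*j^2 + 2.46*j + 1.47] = 7.71*j^2 - 4.32*j + 2.46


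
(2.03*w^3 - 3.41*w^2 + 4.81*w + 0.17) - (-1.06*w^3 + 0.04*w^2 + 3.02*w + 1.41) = 3.09*w^3 - 3.45*w^2 + 1.79*w - 1.24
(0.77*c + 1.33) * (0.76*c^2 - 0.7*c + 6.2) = 0.5852*c^3 + 0.4718*c^2 + 3.843*c + 8.246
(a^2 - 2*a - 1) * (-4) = -4*a^2 + 8*a + 4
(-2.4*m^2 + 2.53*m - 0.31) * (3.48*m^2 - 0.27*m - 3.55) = -8.352*m^4 + 9.4524*m^3 + 6.7581*m^2 - 8.8978*m + 1.1005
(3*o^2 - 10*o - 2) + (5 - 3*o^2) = 3 - 10*o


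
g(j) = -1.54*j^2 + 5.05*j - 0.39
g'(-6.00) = 23.53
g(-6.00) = -86.13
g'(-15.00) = 51.25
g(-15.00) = -422.64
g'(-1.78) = 10.53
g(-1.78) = -14.26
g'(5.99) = -13.40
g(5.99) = -25.40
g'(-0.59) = 6.87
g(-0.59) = -3.91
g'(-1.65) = 10.13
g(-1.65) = -12.92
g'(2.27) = -1.94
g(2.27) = 3.14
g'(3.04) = -4.31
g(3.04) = 0.73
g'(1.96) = -0.99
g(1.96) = 3.59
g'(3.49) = -5.70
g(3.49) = -1.52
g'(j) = 5.05 - 3.08*j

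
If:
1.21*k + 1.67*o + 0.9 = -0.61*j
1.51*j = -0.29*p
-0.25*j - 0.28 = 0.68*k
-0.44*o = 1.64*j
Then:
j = 0.07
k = -0.44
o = -0.25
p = -0.35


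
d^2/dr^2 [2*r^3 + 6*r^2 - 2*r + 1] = 12*r + 12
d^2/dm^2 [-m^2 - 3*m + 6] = -2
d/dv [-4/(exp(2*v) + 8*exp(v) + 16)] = 8*(exp(v) + 4)*exp(v)/(exp(2*v) + 8*exp(v) + 16)^2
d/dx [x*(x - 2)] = 2*x - 2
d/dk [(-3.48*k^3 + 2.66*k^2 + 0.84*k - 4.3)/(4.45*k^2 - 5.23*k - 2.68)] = (-15.486*k^4 + 36.4008*k^3 + 10.3294*k^2 + 24.0124*k - 24.7402)/(19.8025*k^4 - 46.547*k^3 + 3.5009*k^2 + 28.0328*k + 7.1824)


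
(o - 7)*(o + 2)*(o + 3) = o^3 - 2*o^2 - 29*o - 42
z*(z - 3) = z^2 - 3*z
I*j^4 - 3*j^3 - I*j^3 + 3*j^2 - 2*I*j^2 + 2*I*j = j*(j + I)*(j + 2*I)*(I*j - I)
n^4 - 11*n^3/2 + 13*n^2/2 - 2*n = n*(n - 4)*(n - 1)*(n - 1/2)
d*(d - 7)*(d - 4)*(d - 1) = d^4 - 12*d^3 + 39*d^2 - 28*d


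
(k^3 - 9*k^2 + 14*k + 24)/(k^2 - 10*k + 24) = k + 1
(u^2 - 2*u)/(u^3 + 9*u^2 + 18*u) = (u - 2)/(u^2 + 9*u + 18)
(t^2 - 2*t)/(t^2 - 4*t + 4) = t/(t - 2)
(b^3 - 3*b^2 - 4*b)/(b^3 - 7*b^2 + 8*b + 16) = b/(b - 4)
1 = 1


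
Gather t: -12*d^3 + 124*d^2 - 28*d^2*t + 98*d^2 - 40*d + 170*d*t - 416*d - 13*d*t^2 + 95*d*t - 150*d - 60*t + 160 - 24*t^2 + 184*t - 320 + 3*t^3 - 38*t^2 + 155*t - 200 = -12*d^3 + 222*d^2 - 606*d + 3*t^3 + t^2*(-13*d - 62) + t*(-28*d^2 + 265*d + 279) - 360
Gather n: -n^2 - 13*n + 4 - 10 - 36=-n^2 - 13*n - 42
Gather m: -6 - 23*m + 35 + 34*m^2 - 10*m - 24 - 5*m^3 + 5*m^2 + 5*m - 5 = -5*m^3 + 39*m^2 - 28*m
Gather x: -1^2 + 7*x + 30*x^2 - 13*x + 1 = 30*x^2 - 6*x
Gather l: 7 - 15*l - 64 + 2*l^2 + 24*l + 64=2*l^2 + 9*l + 7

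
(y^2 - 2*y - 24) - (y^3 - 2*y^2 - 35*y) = -y^3 + 3*y^2 + 33*y - 24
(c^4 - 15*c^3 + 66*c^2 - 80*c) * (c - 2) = c^5 - 17*c^4 + 96*c^3 - 212*c^2 + 160*c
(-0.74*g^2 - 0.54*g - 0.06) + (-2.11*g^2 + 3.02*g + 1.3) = -2.85*g^2 + 2.48*g + 1.24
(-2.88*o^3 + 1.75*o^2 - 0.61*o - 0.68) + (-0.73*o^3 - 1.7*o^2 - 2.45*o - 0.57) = -3.61*o^3 + 0.05*o^2 - 3.06*o - 1.25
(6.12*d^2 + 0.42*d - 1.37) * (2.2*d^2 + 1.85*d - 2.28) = 13.464*d^4 + 12.246*d^3 - 16.1906*d^2 - 3.4921*d + 3.1236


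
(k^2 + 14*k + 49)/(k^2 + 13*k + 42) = (k + 7)/(k + 6)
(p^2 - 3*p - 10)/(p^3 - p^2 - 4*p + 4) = (p - 5)/(p^2 - 3*p + 2)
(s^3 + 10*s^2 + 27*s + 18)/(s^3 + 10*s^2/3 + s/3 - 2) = 3*(s + 6)/(3*s - 2)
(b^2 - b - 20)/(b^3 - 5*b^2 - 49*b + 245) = (b + 4)/(b^2 - 49)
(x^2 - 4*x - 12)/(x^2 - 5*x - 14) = (x - 6)/(x - 7)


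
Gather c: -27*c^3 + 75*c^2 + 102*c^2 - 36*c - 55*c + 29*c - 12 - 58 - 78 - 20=-27*c^3 + 177*c^2 - 62*c - 168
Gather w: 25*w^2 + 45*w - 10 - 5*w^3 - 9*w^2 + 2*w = -5*w^3 + 16*w^2 + 47*w - 10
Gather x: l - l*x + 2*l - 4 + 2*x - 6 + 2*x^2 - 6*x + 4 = 3*l + 2*x^2 + x*(-l - 4) - 6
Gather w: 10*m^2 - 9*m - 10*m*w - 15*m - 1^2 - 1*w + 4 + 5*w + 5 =10*m^2 - 24*m + w*(4 - 10*m) + 8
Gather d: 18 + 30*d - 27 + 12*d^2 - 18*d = 12*d^2 + 12*d - 9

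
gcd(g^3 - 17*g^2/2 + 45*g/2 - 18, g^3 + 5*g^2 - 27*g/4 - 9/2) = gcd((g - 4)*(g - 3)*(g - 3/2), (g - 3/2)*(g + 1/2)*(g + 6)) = g - 3/2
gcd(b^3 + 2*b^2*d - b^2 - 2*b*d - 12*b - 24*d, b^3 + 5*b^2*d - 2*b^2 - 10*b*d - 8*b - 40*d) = b - 4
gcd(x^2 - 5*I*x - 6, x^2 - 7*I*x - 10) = x - 2*I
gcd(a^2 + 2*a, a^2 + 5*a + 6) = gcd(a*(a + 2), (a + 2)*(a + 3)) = a + 2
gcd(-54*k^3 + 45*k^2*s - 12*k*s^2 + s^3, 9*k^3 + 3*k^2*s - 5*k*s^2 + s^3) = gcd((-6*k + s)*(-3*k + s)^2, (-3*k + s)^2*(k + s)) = 9*k^2 - 6*k*s + s^2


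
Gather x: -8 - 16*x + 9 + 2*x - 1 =-14*x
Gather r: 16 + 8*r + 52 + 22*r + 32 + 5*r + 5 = 35*r + 105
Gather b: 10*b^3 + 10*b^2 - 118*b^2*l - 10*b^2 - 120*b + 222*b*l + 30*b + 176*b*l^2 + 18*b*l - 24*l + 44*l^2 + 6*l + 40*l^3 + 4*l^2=10*b^3 - 118*b^2*l + b*(176*l^2 + 240*l - 90) + 40*l^3 + 48*l^2 - 18*l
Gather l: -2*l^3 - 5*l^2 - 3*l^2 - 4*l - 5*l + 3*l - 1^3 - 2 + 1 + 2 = -2*l^3 - 8*l^2 - 6*l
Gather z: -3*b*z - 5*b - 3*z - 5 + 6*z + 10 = -5*b + z*(3 - 3*b) + 5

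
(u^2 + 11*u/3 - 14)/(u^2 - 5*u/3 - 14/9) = 3*(u + 6)/(3*u + 2)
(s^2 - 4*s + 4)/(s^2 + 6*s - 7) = (s^2 - 4*s + 4)/(s^2 + 6*s - 7)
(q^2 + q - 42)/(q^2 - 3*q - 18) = (q + 7)/(q + 3)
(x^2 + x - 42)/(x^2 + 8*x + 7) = (x - 6)/(x + 1)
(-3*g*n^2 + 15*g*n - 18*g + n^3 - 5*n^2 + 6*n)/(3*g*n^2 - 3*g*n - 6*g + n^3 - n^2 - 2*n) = (-3*g*n + 9*g + n^2 - 3*n)/(3*g*n + 3*g + n^2 + n)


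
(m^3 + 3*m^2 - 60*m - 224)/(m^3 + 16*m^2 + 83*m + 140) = (m - 8)/(m + 5)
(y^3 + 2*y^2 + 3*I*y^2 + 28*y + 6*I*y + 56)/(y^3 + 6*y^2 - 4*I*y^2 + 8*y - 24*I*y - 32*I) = (y + 7*I)/(y + 4)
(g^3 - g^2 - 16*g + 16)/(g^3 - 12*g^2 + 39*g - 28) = (g + 4)/(g - 7)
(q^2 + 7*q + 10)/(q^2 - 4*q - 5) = (q^2 + 7*q + 10)/(q^2 - 4*q - 5)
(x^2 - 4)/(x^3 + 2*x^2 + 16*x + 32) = (x - 2)/(x^2 + 16)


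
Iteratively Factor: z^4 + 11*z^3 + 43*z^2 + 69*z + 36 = (z + 1)*(z^3 + 10*z^2 + 33*z + 36) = (z + 1)*(z + 3)*(z^2 + 7*z + 12) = (z + 1)*(z + 3)*(z + 4)*(z + 3)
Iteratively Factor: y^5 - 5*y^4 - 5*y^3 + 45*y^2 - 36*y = (y)*(y^4 - 5*y^3 - 5*y^2 + 45*y - 36) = y*(y - 4)*(y^3 - y^2 - 9*y + 9) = y*(y - 4)*(y - 3)*(y^2 + 2*y - 3) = y*(y - 4)*(y - 3)*(y - 1)*(y + 3)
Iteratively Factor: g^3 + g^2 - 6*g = (g - 2)*(g^2 + 3*g) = (g - 2)*(g + 3)*(g)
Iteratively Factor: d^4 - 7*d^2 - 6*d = (d)*(d^3 - 7*d - 6) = d*(d + 2)*(d^2 - 2*d - 3) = d*(d - 3)*(d + 2)*(d + 1)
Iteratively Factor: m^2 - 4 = (m + 2)*(m - 2)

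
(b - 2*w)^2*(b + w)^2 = b^4 - 2*b^3*w - 3*b^2*w^2 + 4*b*w^3 + 4*w^4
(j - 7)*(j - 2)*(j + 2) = j^3 - 7*j^2 - 4*j + 28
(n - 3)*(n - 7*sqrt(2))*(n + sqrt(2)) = n^3 - 6*sqrt(2)*n^2 - 3*n^2 - 14*n + 18*sqrt(2)*n + 42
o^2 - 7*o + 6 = (o - 6)*(o - 1)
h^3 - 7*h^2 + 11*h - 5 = (h - 5)*(h - 1)^2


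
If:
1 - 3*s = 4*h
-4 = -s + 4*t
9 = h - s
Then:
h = 4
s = -5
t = -9/4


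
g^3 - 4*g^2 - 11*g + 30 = (g - 5)*(g - 2)*(g + 3)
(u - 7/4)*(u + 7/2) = u^2 + 7*u/4 - 49/8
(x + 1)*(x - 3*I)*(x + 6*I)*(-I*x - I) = -I*x^4 + 3*x^3 - 2*I*x^3 + 6*x^2 - 19*I*x^2 + 3*x - 36*I*x - 18*I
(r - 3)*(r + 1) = r^2 - 2*r - 3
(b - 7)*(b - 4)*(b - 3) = b^3 - 14*b^2 + 61*b - 84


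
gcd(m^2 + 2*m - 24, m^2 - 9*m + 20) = m - 4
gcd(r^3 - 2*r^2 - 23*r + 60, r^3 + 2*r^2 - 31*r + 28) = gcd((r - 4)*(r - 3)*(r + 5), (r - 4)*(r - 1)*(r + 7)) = r - 4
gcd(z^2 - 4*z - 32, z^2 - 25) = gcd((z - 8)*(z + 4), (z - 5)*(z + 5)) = 1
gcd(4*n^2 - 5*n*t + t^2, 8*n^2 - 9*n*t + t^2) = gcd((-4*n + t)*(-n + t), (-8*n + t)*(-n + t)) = -n + t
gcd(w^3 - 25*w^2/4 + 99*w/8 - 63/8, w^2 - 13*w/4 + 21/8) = w^2 - 13*w/4 + 21/8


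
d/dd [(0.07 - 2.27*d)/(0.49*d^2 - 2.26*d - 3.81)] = (1.1123*d^2 - 0.0686*d + 8.8069)/(0.2401*d^4 - 2.2148*d^3 + 1.3738*d^2 + 17.2212*d + 14.5161)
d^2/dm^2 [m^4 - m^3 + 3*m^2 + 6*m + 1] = 12*m^2 - 6*m + 6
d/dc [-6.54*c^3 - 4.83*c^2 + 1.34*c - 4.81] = -19.62*c^2 - 9.66*c + 1.34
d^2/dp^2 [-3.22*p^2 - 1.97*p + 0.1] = -6.44000000000000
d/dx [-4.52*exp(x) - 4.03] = -4.52*exp(x)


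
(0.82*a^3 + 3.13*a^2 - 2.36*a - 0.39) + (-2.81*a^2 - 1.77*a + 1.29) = 0.82*a^3 + 0.32*a^2 - 4.13*a + 0.9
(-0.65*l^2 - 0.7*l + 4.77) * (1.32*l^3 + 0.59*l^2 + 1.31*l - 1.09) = -0.858*l^5 - 1.3075*l^4 + 5.0319*l^3 + 2.6058*l^2 + 7.0117*l - 5.1993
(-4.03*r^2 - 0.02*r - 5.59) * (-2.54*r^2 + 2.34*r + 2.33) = 10.2362*r^4 - 9.3794*r^3 + 4.7619*r^2 - 13.1272*r - 13.0247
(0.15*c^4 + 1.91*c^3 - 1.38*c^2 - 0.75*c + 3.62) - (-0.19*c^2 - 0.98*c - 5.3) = 0.15*c^4 + 1.91*c^3 - 1.19*c^2 + 0.23*c + 8.92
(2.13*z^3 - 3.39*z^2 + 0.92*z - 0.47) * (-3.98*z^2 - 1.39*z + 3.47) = -8.4774*z^5 + 10.5315*z^4 + 8.4416*z^3 - 11.1715*z^2 + 3.8457*z - 1.6309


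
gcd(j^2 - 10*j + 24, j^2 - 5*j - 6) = j - 6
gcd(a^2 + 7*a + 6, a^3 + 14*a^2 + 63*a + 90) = a + 6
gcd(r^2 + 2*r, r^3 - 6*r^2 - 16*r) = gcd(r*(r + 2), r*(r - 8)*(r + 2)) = r^2 + 2*r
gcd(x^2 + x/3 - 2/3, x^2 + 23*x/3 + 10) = 1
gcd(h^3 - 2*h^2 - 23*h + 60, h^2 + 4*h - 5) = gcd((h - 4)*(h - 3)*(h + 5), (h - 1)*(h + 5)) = h + 5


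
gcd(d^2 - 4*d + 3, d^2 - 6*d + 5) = d - 1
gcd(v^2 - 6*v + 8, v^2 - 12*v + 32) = v - 4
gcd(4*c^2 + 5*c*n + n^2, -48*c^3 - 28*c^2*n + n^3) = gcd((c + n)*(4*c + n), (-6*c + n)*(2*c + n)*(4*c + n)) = 4*c + n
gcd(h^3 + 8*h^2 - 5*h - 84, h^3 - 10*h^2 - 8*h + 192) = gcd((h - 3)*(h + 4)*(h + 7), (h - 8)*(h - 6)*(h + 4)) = h + 4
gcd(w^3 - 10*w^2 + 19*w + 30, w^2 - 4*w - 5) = w^2 - 4*w - 5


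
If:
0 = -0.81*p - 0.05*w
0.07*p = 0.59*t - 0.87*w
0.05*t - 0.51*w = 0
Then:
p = 0.00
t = 0.00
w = 0.00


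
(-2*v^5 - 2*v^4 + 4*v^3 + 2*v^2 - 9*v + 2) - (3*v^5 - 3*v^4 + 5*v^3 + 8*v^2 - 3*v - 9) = -5*v^5 + v^4 - v^3 - 6*v^2 - 6*v + 11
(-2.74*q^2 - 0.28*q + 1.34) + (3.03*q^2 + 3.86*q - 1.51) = 0.29*q^2 + 3.58*q - 0.17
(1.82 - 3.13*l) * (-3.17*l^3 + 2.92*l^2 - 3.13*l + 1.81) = 9.9221*l^4 - 14.909*l^3 + 15.1113*l^2 - 11.3619*l + 3.2942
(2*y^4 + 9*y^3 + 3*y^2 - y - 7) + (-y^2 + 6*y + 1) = 2*y^4 + 9*y^3 + 2*y^2 + 5*y - 6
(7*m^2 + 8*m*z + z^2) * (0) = 0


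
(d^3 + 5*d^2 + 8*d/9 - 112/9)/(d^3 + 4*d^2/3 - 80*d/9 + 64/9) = (3*d + 7)/(3*d - 4)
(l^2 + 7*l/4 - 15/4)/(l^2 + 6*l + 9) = (l - 5/4)/(l + 3)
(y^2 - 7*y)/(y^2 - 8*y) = (y - 7)/(y - 8)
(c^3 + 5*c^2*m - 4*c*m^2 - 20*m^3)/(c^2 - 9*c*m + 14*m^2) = (c^2 + 7*c*m + 10*m^2)/(c - 7*m)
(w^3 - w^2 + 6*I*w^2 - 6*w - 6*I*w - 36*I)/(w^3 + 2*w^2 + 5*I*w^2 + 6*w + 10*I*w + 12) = (w - 3)/(w - I)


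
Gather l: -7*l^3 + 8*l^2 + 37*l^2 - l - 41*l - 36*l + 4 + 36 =-7*l^3 + 45*l^2 - 78*l + 40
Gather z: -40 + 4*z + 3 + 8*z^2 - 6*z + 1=8*z^2 - 2*z - 36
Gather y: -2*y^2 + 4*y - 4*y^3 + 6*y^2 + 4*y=-4*y^3 + 4*y^2 + 8*y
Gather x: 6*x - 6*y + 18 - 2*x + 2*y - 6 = 4*x - 4*y + 12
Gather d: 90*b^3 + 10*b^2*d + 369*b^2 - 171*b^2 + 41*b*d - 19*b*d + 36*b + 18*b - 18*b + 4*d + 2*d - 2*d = 90*b^3 + 198*b^2 + 36*b + d*(10*b^2 + 22*b + 4)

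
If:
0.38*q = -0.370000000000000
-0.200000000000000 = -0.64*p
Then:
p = 0.31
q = -0.97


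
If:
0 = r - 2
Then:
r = 2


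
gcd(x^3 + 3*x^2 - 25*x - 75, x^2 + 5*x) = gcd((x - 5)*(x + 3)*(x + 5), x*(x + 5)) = x + 5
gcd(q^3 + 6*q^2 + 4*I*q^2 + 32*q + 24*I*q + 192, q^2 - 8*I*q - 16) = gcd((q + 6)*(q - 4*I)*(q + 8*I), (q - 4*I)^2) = q - 4*I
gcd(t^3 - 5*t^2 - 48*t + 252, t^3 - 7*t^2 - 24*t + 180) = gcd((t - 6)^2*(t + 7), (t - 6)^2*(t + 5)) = t^2 - 12*t + 36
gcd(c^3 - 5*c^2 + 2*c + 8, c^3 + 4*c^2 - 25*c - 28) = c^2 - 3*c - 4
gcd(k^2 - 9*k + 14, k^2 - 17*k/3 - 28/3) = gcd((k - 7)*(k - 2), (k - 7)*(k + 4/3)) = k - 7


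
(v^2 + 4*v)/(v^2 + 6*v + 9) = v*(v + 4)/(v^2 + 6*v + 9)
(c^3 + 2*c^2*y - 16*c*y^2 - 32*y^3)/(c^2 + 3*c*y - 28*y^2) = (c^2 + 6*c*y + 8*y^2)/(c + 7*y)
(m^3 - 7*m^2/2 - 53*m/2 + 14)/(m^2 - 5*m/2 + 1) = (m^2 - 3*m - 28)/(m - 2)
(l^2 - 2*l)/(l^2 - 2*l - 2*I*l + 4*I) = l/(l - 2*I)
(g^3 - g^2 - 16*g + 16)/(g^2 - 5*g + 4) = g + 4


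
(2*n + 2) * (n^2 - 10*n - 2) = 2*n^3 - 18*n^2 - 24*n - 4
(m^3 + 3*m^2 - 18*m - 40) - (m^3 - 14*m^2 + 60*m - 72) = 17*m^2 - 78*m + 32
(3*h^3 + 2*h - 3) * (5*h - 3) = 15*h^4 - 9*h^3 + 10*h^2 - 21*h + 9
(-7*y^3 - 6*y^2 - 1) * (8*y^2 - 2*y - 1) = -56*y^5 - 34*y^4 + 19*y^3 - 2*y^2 + 2*y + 1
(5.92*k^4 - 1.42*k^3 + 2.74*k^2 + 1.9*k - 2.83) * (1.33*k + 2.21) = 7.8736*k^5 + 11.1946*k^4 + 0.506000000000001*k^3 + 8.5824*k^2 + 0.435099999999999*k - 6.2543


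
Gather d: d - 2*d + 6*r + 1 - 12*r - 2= -d - 6*r - 1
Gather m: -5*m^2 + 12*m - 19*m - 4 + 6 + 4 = -5*m^2 - 7*m + 6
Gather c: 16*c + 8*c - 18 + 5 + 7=24*c - 6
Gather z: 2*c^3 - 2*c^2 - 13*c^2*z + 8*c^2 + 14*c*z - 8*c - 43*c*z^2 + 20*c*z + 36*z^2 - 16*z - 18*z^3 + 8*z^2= 2*c^3 + 6*c^2 - 8*c - 18*z^3 + z^2*(44 - 43*c) + z*(-13*c^2 + 34*c - 16)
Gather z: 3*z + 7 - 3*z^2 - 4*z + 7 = -3*z^2 - z + 14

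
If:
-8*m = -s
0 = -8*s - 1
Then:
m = -1/64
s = -1/8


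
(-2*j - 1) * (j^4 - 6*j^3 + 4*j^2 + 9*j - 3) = -2*j^5 + 11*j^4 - 2*j^3 - 22*j^2 - 3*j + 3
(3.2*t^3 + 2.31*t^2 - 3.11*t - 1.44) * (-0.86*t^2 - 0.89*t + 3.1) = -2.752*t^5 - 4.8346*t^4 + 10.5387*t^3 + 11.1673*t^2 - 8.3594*t - 4.464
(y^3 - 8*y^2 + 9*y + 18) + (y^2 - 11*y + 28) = y^3 - 7*y^2 - 2*y + 46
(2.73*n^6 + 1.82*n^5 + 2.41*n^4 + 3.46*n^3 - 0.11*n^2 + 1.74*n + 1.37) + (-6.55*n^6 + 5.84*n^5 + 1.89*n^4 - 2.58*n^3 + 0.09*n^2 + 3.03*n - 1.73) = -3.82*n^6 + 7.66*n^5 + 4.3*n^4 + 0.88*n^3 - 0.02*n^2 + 4.77*n - 0.36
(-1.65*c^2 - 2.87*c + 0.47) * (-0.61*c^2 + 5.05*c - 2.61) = 1.0065*c^4 - 6.5818*c^3 - 10.4737*c^2 + 9.8642*c - 1.2267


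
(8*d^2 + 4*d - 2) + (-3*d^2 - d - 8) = 5*d^2 + 3*d - 10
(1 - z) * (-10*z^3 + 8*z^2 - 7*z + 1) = 10*z^4 - 18*z^3 + 15*z^2 - 8*z + 1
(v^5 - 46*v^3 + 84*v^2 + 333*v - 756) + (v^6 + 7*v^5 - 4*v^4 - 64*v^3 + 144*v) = v^6 + 8*v^5 - 4*v^4 - 110*v^3 + 84*v^2 + 477*v - 756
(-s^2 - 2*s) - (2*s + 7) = -s^2 - 4*s - 7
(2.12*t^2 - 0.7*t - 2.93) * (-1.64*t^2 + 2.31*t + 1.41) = -3.4768*t^4 + 6.0452*t^3 + 6.1774*t^2 - 7.7553*t - 4.1313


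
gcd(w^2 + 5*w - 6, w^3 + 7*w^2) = 1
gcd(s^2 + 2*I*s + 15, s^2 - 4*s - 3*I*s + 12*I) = s - 3*I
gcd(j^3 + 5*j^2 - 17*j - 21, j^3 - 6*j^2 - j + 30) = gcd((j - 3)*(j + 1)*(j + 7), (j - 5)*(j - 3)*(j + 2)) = j - 3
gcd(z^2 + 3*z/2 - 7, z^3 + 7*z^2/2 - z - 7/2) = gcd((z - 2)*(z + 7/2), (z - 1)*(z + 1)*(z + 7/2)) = z + 7/2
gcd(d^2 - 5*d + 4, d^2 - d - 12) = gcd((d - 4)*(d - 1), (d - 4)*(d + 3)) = d - 4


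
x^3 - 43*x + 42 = (x - 6)*(x - 1)*(x + 7)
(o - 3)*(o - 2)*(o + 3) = o^3 - 2*o^2 - 9*o + 18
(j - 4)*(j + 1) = j^2 - 3*j - 4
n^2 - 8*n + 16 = (n - 4)^2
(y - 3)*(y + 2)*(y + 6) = y^3 + 5*y^2 - 12*y - 36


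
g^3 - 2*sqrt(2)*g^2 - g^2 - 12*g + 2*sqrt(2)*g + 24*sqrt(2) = (g - 4)*(g + 3)*(g - 2*sqrt(2))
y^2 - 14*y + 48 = (y - 8)*(y - 6)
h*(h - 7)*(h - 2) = h^3 - 9*h^2 + 14*h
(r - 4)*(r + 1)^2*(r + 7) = r^4 + 5*r^3 - 21*r^2 - 53*r - 28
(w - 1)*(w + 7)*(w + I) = w^3 + 6*w^2 + I*w^2 - 7*w + 6*I*w - 7*I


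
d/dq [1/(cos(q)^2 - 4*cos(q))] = 2*(cos(q) - 2)*sin(q)/((cos(q) - 4)^2*cos(q)^2)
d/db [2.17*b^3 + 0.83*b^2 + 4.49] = b*(6.51*b + 1.66)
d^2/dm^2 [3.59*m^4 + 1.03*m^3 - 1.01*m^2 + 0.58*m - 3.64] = 43.08*m^2 + 6.18*m - 2.02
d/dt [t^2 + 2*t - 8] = 2*t + 2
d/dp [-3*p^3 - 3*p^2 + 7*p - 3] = -9*p^2 - 6*p + 7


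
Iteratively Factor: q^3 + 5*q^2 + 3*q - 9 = (q - 1)*(q^2 + 6*q + 9) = (q - 1)*(q + 3)*(q + 3)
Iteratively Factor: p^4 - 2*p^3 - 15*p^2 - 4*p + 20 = (p + 2)*(p^3 - 4*p^2 - 7*p + 10) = (p - 5)*(p + 2)*(p^2 + p - 2) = (p - 5)*(p + 2)^2*(p - 1)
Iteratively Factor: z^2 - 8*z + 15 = (z - 5)*(z - 3)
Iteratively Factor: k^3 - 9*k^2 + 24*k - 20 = (k - 2)*(k^2 - 7*k + 10) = (k - 5)*(k - 2)*(k - 2)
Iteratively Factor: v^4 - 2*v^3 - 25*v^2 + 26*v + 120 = (v + 2)*(v^3 - 4*v^2 - 17*v + 60) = (v + 2)*(v + 4)*(v^2 - 8*v + 15) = (v - 3)*(v + 2)*(v + 4)*(v - 5)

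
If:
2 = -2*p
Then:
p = -1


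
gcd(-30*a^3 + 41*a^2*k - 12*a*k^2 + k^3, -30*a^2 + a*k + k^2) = 5*a - k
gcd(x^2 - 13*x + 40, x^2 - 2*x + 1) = 1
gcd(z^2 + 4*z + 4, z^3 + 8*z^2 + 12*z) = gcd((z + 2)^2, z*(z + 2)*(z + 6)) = z + 2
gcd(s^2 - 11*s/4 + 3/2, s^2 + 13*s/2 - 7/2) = 1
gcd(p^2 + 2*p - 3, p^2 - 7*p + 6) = p - 1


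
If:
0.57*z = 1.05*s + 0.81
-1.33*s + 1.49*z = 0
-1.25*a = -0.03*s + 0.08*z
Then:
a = 0.05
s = -1.50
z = -1.34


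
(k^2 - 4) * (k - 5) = k^3 - 5*k^2 - 4*k + 20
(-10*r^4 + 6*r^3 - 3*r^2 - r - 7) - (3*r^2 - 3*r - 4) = -10*r^4 + 6*r^3 - 6*r^2 + 2*r - 3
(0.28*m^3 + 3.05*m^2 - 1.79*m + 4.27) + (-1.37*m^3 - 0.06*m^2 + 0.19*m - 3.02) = -1.09*m^3 + 2.99*m^2 - 1.6*m + 1.25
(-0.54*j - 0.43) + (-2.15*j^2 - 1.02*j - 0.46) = -2.15*j^2 - 1.56*j - 0.89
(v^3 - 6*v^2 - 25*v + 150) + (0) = v^3 - 6*v^2 - 25*v + 150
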